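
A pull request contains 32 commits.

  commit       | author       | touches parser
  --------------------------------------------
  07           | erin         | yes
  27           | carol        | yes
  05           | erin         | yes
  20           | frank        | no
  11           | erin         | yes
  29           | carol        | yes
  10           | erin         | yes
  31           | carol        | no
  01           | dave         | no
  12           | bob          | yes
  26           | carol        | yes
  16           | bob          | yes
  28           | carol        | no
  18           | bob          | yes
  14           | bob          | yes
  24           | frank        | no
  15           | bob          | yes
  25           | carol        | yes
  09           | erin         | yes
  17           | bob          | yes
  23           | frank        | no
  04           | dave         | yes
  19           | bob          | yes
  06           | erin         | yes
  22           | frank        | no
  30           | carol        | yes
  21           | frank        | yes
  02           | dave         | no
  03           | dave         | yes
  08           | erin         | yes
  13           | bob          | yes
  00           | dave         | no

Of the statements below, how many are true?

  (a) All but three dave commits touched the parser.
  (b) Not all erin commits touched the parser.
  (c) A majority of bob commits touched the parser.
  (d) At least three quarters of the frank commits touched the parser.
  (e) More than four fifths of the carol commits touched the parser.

2

(a) dave: |A| = 5, |A ∩ B| = 2; needs |A ∖ B| = 3 — true.
(b) erin: |A| = 7, |A ∩ B| = 7; needs A ⊄ B (|A ∖ B| ≥ 1) — false.
(c) bob: |A| = 8, |A ∩ B| = 8; needs |A ∩ B| > |A ∖ B| — true.
(d) frank: |A| = 5, |A ∩ B| = 1; needs |A ∩ B| / |A| ≥ 3/4 — false.
(e) carol: |A| = 7, |A ∩ B| = 5; needs |A ∩ B| / |A| > 4/5 — false.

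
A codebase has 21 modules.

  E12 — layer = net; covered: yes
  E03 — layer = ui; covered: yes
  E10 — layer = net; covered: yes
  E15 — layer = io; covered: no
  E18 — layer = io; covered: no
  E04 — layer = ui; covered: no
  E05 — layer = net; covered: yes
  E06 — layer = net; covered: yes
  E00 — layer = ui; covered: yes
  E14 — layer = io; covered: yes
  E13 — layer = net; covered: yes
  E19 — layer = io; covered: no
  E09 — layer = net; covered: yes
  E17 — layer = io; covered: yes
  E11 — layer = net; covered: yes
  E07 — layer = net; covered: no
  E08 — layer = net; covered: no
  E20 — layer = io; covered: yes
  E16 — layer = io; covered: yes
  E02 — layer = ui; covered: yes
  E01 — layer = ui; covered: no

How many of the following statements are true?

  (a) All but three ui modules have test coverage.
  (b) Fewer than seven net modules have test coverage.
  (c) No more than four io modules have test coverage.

1

(a) ui: |A| = 5, |A ∩ B| = 3; needs |A ∖ B| = 3 — false.
(b) net: |A| = 9, |A ∩ B| = 7; needs |A ∩ B| < 7 — false.
(c) io: |A| = 7, |A ∩ B| = 4; needs |A ∩ B| ≤ 4 — true.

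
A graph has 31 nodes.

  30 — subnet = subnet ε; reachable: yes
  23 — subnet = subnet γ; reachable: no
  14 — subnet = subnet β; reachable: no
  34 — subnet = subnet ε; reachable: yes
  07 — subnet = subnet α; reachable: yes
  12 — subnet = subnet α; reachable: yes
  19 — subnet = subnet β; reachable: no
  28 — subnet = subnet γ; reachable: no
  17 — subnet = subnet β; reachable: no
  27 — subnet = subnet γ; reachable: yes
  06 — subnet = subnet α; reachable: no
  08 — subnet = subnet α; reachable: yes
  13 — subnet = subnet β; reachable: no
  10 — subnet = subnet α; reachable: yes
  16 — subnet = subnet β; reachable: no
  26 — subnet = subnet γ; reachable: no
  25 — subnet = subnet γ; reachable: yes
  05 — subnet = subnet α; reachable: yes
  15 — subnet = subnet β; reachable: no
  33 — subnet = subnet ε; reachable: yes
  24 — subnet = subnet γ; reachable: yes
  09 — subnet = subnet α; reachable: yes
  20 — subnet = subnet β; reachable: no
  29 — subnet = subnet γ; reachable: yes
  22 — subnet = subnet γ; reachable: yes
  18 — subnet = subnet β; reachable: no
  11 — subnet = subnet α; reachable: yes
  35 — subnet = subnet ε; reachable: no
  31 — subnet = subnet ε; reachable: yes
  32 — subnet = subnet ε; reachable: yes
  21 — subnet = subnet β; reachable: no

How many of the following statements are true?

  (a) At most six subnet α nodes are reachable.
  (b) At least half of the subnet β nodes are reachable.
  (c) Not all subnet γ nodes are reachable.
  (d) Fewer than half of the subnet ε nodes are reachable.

1

(a) subnet α: |A| = 8, |A ∩ B| = 7; needs |A ∩ B| ≤ 6 — false.
(b) subnet β: |A| = 9, |A ∩ B| = 0; needs |A ∩ B| ≥ |A ∖ B| — false.
(c) subnet γ: |A| = 8, |A ∩ B| = 5; needs A ⊄ B (|A ∖ B| ≥ 1) — true.
(d) subnet ε: |A| = 6, |A ∩ B| = 5; needs |A ∩ B| < |A ∖ B| — false.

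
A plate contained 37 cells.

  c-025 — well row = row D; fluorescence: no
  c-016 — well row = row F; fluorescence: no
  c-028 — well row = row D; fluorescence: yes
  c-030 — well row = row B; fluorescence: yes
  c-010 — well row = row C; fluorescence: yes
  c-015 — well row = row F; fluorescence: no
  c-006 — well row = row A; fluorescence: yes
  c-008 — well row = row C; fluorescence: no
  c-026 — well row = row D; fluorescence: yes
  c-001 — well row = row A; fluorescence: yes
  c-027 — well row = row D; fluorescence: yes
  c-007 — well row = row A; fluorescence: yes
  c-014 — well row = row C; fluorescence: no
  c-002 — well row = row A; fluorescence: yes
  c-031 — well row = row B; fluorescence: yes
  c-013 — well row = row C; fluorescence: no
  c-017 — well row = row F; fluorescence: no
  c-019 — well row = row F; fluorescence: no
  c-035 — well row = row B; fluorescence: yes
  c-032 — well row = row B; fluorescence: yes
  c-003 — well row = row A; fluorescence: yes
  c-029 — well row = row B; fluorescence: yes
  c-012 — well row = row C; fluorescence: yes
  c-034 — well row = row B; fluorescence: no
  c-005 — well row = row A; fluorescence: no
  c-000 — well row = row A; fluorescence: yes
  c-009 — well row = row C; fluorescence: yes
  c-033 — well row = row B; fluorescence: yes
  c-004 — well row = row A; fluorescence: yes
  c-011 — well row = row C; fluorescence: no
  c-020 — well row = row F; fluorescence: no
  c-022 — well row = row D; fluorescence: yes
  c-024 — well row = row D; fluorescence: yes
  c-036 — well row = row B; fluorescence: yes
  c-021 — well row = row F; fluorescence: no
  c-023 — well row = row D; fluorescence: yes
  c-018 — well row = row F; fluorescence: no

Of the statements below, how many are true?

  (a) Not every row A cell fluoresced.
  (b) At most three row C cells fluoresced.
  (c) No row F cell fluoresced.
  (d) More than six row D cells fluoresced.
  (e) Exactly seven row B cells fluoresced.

(a) row A: |A| = 8, |A ∩ B| = 7; needs A ⊄ B (|A ∖ B| ≥ 1) — true.
(b) row C: |A| = 7, |A ∩ B| = 3; needs |A ∩ B| ≤ 3 — true.
(c) row F: |A| = 7, |A ∩ B| = 0; needs A ∩ B = ∅ (|A ∩ B| = 0) — true.
(d) row D: |A| = 7, |A ∩ B| = 6; needs |A ∩ B| > 6 — false.
(e) row B: |A| = 8, |A ∩ B| = 7; needs |A ∩ B| = 7 — true.

4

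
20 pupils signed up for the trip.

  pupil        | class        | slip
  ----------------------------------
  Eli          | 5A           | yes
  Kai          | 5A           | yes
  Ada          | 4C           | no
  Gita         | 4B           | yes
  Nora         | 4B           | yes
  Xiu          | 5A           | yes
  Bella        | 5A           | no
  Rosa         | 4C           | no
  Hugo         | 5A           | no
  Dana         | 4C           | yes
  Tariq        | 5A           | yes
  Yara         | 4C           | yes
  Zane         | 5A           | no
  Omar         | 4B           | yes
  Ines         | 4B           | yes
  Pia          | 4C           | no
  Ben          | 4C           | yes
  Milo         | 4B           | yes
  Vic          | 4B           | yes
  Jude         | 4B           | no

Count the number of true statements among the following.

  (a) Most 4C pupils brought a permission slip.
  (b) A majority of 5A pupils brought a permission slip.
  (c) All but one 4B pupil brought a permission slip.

(a) 4C: |A| = 6, |A ∩ B| = 3; needs |A ∩ B| > |A ∖ B| — false.
(b) 5A: |A| = 7, |A ∩ B| = 4; needs |A ∩ B| > |A ∖ B| — true.
(c) 4B: |A| = 7, |A ∩ B| = 6; needs |A ∖ B| = 1 — true.

2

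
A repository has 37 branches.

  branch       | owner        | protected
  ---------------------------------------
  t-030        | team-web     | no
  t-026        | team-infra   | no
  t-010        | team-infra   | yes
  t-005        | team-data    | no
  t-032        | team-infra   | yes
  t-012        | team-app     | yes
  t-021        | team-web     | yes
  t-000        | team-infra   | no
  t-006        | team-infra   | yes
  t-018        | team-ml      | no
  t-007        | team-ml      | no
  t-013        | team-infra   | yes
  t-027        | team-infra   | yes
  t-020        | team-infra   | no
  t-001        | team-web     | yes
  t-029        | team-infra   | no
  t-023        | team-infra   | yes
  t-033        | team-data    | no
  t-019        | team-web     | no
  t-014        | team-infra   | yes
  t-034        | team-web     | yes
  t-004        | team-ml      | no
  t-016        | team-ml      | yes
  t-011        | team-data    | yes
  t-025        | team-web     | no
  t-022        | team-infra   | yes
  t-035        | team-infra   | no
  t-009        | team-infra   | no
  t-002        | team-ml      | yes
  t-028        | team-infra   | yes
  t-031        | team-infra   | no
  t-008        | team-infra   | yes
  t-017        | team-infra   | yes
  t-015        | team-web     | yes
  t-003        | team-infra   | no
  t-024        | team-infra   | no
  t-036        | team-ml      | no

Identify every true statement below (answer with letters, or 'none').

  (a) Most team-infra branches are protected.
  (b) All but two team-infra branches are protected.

(a)

|A| = 20, |A ∩ B| = 11, |A ∖ B| = 9.
(a) |A ∩ B| > |A ∖ B|: holds.
(b) |A ∖ B| = 2: fails.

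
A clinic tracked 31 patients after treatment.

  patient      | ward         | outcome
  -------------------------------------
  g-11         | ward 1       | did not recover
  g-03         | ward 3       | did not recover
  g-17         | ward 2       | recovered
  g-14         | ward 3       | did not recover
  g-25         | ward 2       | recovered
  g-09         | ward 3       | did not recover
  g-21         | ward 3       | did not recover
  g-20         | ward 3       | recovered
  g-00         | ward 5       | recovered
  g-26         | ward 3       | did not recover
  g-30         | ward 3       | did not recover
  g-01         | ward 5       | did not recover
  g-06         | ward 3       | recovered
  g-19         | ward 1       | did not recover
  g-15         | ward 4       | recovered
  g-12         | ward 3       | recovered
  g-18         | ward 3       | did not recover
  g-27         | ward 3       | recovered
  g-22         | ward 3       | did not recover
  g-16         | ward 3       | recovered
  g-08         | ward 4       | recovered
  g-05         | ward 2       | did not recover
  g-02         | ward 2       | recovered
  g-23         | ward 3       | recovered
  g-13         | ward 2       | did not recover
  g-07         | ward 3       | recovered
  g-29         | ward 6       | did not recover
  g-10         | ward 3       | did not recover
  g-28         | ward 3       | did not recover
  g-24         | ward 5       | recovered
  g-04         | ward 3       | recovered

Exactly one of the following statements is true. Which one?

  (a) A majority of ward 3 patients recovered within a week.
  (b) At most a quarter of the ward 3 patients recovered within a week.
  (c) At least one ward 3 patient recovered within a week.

(c)

|A| = 18, |A ∩ B| = 8, |A ∖ B| = 10.
(a) requires |A ∩ B| > |A ∖ B|: false.
(b) requires |A ∩ B| / |A| ≤ 1/4: false.
(c) requires A ∩ B ≠ ∅ (|A ∩ B| ≥ 1): true.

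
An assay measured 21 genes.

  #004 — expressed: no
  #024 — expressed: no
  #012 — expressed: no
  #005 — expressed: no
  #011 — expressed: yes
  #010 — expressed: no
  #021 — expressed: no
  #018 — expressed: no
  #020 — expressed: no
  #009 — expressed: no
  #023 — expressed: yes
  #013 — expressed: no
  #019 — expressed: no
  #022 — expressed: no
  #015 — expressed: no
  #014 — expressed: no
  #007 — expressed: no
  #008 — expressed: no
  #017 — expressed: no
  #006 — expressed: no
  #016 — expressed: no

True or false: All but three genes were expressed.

False

'All but three genes were expressed' holds iff |A ∖ B| = 3.
|A| = 21, |A ∩ B| = 2, |A ∖ B| = 19.
|A ∖ B| = 19, so the statement is false.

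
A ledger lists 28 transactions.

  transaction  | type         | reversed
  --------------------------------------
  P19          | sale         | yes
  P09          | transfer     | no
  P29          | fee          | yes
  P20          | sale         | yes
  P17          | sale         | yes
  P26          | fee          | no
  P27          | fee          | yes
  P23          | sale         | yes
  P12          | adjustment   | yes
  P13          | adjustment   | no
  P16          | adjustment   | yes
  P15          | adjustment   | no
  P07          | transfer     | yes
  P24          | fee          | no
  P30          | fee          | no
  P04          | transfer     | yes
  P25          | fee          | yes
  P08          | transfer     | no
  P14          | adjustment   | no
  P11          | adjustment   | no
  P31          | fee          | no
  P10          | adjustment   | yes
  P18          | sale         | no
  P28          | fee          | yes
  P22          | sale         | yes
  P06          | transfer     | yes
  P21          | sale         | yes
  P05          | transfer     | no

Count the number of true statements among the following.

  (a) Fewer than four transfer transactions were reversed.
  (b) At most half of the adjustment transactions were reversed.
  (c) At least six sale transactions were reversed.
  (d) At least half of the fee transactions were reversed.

(a) transfer: |A| = 6, |A ∩ B| = 3; needs |A ∩ B| < 4 — true.
(b) adjustment: |A| = 7, |A ∩ B| = 3; needs |A ∩ B| ≤ |A ∖ B| — true.
(c) sale: |A| = 7, |A ∩ B| = 6; needs |A ∩ B| ≥ 6 — true.
(d) fee: |A| = 8, |A ∩ B| = 4; needs |A ∩ B| ≥ |A ∖ B| — true.

4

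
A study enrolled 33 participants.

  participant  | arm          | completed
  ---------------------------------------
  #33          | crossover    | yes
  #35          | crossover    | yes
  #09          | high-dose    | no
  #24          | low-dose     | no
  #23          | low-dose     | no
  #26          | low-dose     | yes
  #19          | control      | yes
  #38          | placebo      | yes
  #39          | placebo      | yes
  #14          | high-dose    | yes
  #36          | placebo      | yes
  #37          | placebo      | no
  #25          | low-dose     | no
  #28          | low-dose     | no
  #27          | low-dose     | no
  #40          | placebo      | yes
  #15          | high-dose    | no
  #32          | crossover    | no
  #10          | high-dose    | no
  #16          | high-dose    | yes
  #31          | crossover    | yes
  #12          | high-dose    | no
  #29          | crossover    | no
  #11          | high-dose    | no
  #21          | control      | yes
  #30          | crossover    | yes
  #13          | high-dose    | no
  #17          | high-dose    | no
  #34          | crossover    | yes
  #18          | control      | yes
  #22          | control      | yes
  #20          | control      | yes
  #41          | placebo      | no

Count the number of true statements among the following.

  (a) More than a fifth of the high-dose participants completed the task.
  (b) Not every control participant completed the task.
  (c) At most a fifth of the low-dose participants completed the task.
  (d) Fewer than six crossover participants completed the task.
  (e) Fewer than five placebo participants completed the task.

(a) high-dose: |A| = 9, |A ∩ B| = 2; needs |A ∩ B| / |A| > 1/5 — true.
(b) control: |A| = 5, |A ∩ B| = 5; needs A ⊄ B (|A ∖ B| ≥ 1) — false.
(c) low-dose: |A| = 6, |A ∩ B| = 1; needs |A ∩ B| / |A| ≤ 1/5 — true.
(d) crossover: |A| = 7, |A ∩ B| = 5; needs |A ∩ B| < 6 — true.
(e) placebo: |A| = 6, |A ∩ B| = 4; needs |A ∩ B| < 5 — true.

4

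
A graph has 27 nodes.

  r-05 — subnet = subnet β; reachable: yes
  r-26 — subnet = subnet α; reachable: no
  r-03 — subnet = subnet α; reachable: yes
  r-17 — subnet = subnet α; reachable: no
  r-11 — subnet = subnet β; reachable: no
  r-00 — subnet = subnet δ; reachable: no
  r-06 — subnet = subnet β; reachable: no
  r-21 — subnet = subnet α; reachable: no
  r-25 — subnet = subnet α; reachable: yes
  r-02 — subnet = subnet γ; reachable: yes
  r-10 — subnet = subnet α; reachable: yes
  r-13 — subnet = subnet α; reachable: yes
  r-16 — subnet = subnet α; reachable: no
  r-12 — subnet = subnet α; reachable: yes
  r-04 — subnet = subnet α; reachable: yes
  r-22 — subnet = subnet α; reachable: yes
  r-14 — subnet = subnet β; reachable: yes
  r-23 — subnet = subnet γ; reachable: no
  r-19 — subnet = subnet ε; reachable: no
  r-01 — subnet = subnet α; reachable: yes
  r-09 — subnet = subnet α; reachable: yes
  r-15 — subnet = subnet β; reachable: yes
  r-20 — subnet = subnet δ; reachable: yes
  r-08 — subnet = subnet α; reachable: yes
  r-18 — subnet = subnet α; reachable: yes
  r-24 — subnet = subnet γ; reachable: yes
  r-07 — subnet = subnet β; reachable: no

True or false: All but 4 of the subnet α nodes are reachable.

True

Truth condition: |A ∖ B| = 4.
|A| = 15, |A ∩ B| = 11, |A ∖ B| = 4.
|A ∖ B| = 4, so the statement is true.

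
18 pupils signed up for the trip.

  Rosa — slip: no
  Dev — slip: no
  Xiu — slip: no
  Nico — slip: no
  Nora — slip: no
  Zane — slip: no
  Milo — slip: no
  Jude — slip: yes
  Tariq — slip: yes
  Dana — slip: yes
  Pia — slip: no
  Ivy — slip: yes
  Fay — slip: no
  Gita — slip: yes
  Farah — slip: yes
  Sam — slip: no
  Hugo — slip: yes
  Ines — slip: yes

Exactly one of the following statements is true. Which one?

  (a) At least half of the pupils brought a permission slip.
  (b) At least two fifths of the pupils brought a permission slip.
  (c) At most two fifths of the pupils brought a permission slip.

|A| = 18, |A ∩ B| = 8, |A ∖ B| = 10.
(a) requires |A ∩ B| ≥ |A ∖ B|: false.
(b) requires |A ∩ B| / |A| ≥ 2/5: true.
(c) requires |A ∩ B| / |A| ≤ 2/5: false.

(b)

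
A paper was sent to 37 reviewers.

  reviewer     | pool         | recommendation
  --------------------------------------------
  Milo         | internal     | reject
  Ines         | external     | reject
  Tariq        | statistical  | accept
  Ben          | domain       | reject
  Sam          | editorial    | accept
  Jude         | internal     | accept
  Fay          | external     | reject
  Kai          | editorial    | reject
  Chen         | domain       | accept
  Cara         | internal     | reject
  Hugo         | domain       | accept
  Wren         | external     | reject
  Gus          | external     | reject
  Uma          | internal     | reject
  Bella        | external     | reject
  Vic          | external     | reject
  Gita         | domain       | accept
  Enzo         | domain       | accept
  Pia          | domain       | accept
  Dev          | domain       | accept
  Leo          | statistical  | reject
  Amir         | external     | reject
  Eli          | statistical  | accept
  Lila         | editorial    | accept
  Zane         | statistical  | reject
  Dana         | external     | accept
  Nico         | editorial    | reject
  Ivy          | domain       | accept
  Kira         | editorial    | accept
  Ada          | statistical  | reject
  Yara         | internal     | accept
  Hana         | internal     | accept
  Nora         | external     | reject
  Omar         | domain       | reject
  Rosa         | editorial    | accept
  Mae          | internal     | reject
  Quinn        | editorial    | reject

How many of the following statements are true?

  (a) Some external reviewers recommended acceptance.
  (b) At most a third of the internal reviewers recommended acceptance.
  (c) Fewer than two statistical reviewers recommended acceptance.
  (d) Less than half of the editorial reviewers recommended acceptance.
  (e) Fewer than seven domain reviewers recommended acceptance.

1

(a) external: |A| = 9, |A ∩ B| = 1; needs A ∩ B ≠ ∅ (|A ∩ B| ≥ 1) — true.
(b) internal: |A| = 7, |A ∩ B| = 3; needs |A ∩ B| / |A| ≤ 1/3 — false.
(c) statistical: |A| = 5, |A ∩ B| = 2; needs |A ∩ B| < 2 — false.
(d) editorial: |A| = 7, |A ∩ B| = 4; needs |A ∩ B| < |A ∖ B| — false.
(e) domain: |A| = 9, |A ∩ B| = 7; needs |A ∩ B| < 7 — false.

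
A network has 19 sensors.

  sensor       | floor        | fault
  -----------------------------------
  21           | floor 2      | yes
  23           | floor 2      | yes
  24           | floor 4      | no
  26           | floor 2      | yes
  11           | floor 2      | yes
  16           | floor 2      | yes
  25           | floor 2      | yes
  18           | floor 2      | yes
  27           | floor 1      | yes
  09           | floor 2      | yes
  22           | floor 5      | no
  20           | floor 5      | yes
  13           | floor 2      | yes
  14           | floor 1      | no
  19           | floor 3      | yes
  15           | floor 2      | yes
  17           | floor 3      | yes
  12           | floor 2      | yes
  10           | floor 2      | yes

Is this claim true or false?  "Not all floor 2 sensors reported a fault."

False

Truth condition: A ⊄ B (|A ∖ B| ≥ 1).
A (the restrictor) = {21, 23, 26, 11, 16, 25, 18, 09, 13, 15, 12, 10}, |A| = 12.
A ∖ B = {}, so |A ∖ B| = 0.
So the statement is false.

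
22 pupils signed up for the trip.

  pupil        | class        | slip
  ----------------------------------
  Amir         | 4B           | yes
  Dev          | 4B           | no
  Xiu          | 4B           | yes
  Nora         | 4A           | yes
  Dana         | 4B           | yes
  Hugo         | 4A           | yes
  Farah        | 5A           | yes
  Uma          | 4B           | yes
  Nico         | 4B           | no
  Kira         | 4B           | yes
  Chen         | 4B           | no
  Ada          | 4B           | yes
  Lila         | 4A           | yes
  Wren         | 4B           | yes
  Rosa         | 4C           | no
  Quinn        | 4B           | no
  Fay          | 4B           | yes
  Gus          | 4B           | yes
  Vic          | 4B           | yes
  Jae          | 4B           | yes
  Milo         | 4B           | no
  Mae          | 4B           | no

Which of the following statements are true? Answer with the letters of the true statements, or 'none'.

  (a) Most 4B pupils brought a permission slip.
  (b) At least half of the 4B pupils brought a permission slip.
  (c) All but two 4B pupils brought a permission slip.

|A| = 17, |A ∩ B| = 11, |A ∖ B| = 6.
(a) |A ∩ B| > |A ∖ B|: holds.
(b) |A ∩ B| ≥ |A ∖ B|: holds.
(c) |A ∖ B| = 2: fails.

(a), (b)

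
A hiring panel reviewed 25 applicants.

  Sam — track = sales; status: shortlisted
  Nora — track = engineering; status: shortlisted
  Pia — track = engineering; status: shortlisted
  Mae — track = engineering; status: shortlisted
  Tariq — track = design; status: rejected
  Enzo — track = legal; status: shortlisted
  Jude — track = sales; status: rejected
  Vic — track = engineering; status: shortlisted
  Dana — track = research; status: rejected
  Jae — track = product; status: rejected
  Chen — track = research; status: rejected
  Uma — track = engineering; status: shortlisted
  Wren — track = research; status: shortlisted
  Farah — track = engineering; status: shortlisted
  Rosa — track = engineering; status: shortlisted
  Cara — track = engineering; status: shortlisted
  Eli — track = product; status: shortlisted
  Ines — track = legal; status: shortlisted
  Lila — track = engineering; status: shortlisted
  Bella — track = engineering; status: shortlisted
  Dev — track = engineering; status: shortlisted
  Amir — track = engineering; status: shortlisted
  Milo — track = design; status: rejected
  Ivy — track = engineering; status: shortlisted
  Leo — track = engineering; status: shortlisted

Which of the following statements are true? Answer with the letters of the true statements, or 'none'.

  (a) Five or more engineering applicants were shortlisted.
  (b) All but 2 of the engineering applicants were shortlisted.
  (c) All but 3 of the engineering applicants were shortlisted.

(a)

|A| = 14, |A ∩ B| = 14, |A ∖ B| = 0.
(a) |A ∩ B| ≥ 5: holds.
(b) |A ∖ B| = 2: fails.
(c) |A ∖ B| = 3: fails.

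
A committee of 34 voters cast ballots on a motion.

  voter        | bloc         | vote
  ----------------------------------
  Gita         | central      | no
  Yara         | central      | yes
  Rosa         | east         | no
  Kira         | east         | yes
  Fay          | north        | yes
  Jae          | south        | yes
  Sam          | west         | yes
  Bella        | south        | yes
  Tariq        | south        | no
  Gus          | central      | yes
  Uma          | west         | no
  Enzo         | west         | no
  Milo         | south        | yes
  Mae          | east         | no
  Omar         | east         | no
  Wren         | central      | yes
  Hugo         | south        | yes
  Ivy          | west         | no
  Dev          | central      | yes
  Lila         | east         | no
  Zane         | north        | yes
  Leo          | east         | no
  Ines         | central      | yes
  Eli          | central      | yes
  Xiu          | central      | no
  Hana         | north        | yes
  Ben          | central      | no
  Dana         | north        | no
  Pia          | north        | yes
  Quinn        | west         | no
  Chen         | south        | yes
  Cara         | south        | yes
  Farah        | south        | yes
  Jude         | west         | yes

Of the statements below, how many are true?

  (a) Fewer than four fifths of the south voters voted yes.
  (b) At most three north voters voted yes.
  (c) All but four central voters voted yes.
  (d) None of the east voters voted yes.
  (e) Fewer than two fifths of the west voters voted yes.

(a) south: |A| = 8, |A ∩ B| = 7; needs |A ∩ B| / |A| < 4/5 — false.
(b) north: |A| = 5, |A ∩ B| = 4; needs |A ∩ B| ≤ 3 — false.
(c) central: |A| = 9, |A ∩ B| = 6; needs |A ∖ B| = 4 — false.
(d) east: |A| = 6, |A ∩ B| = 1; needs A ∩ B = ∅ (|A ∩ B| = 0) — false.
(e) west: |A| = 6, |A ∩ B| = 2; needs |A ∩ B| / |A| < 2/5 — true.

1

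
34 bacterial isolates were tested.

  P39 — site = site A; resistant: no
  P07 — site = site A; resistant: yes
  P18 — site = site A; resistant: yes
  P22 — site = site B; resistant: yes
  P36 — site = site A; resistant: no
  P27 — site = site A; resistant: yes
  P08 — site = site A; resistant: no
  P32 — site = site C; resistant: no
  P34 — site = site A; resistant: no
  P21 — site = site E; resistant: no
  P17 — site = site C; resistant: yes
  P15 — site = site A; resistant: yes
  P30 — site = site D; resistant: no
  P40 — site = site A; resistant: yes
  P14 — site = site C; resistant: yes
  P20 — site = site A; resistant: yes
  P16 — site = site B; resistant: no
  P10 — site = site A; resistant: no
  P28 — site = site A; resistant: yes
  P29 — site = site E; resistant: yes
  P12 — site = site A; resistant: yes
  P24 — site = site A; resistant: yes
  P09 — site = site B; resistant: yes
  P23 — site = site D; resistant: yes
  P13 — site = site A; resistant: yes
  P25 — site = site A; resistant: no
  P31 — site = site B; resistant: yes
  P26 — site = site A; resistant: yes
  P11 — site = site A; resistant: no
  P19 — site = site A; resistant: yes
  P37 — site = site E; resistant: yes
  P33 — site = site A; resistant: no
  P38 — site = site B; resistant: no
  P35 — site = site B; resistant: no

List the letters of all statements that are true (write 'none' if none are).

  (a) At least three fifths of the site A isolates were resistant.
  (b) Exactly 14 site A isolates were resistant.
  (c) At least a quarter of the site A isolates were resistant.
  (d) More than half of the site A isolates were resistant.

|A| = 20, |A ∩ B| = 12, |A ∖ B| = 8.
(a) |A ∩ B| / |A| ≥ 3/5: holds.
(b) |A ∩ B| = 14: fails.
(c) |A ∩ B| / |A| ≥ 1/4: holds.
(d) |A ∩ B| > |A ∖ B|: holds.

(a), (c), (d)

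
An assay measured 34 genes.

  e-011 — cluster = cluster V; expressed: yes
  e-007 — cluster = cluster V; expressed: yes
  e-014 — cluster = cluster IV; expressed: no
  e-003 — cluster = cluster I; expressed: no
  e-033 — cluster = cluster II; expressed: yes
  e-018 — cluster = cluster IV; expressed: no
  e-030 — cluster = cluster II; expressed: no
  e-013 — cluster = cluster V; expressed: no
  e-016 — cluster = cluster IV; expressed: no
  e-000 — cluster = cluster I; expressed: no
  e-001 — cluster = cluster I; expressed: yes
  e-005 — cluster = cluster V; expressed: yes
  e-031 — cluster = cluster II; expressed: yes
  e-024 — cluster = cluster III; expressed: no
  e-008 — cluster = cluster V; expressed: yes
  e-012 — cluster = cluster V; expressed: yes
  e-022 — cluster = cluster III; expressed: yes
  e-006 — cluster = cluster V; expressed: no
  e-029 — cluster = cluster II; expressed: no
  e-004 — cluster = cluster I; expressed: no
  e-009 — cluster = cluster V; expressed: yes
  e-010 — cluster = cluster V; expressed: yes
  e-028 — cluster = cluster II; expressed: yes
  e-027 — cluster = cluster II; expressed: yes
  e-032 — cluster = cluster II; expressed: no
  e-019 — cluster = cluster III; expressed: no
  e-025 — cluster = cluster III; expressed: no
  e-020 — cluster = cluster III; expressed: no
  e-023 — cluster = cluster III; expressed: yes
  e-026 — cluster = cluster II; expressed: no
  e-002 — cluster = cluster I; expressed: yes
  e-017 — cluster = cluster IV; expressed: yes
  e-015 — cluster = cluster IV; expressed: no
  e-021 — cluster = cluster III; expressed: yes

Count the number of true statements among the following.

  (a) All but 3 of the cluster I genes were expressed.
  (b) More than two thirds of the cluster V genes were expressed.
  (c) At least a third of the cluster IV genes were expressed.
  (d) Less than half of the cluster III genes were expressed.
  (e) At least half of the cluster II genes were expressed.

4

(a) cluster I: |A| = 5, |A ∩ B| = 2; needs |A ∖ B| = 3 — true.
(b) cluster V: |A| = 9, |A ∩ B| = 7; needs |A ∩ B| / |A| > 2/3 — true.
(c) cluster IV: |A| = 5, |A ∩ B| = 1; needs |A ∩ B| / |A| ≥ 1/3 — false.
(d) cluster III: |A| = 7, |A ∩ B| = 3; needs |A ∩ B| < |A ∖ B| — true.
(e) cluster II: |A| = 8, |A ∩ B| = 4; needs |A ∩ B| ≥ |A ∖ B| — true.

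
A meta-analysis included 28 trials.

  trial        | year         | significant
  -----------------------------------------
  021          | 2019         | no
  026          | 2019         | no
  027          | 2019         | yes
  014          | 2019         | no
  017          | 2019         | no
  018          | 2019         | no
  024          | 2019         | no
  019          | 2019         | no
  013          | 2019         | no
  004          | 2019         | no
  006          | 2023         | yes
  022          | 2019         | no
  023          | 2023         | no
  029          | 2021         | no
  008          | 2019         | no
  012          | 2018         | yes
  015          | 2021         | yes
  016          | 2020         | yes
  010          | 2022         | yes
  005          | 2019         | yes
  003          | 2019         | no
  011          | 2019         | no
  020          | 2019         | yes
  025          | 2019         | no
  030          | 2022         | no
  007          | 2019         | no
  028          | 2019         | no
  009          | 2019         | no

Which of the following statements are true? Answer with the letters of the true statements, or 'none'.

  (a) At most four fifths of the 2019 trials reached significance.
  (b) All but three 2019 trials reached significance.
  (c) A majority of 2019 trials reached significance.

|A| = 20, |A ∩ B| = 3, |A ∖ B| = 17.
(a) |A ∩ B| / |A| ≤ 4/5: holds.
(b) |A ∖ B| = 3: fails.
(c) |A ∩ B| > |A ∖ B|: fails.

(a)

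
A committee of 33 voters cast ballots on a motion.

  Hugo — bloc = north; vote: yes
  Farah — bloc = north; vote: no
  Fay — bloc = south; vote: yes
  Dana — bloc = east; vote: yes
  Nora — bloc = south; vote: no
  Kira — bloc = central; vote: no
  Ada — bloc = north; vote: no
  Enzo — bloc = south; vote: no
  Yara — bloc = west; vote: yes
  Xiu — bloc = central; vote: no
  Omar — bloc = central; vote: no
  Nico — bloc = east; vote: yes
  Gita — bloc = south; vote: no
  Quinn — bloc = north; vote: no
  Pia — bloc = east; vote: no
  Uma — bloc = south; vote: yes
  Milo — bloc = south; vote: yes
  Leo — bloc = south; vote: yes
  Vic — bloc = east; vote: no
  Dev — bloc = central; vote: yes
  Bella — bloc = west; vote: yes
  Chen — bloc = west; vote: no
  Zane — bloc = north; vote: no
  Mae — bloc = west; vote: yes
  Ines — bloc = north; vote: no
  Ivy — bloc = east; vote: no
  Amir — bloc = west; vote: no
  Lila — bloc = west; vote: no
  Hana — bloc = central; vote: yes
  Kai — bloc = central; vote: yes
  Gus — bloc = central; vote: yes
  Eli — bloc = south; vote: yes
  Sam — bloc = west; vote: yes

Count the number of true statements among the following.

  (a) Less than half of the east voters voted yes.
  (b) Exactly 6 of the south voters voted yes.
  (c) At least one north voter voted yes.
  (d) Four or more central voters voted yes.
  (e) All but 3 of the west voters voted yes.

4

(a) east: |A| = 5, |A ∩ B| = 2; needs |A ∩ B| < |A ∖ B| — true.
(b) south: |A| = 8, |A ∩ B| = 5; needs |A ∩ B| = 6 — false.
(c) north: |A| = 6, |A ∩ B| = 1; needs A ∩ B ≠ ∅ (|A ∩ B| ≥ 1) — true.
(d) central: |A| = 7, |A ∩ B| = 4; needs |A ∩ B| ≥ 4 — true.
(e) west: |A| = 7, |A ∩ B| = 4; needs |A ∖ B| = 3 — true.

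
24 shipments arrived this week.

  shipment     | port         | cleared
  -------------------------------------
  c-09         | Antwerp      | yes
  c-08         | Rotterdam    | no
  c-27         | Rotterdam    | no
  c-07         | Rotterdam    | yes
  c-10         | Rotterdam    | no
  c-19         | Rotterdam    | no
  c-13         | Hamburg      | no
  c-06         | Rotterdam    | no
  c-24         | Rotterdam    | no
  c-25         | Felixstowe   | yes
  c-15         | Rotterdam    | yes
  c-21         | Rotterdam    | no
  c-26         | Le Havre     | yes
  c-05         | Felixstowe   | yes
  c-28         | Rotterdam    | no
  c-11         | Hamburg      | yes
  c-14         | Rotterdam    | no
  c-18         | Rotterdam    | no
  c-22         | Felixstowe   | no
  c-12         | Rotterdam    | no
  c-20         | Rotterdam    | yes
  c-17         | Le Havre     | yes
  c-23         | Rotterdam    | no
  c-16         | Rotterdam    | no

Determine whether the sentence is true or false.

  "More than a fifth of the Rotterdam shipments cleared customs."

The determiner here denotes the relation: |A ∩ B| / |A| > 1/5.
|A| = 16, |A ∩ B| = 3, |A ∖ B| = 13.
|A ∩ B|/|A| = 3/16, so the statement is false.

False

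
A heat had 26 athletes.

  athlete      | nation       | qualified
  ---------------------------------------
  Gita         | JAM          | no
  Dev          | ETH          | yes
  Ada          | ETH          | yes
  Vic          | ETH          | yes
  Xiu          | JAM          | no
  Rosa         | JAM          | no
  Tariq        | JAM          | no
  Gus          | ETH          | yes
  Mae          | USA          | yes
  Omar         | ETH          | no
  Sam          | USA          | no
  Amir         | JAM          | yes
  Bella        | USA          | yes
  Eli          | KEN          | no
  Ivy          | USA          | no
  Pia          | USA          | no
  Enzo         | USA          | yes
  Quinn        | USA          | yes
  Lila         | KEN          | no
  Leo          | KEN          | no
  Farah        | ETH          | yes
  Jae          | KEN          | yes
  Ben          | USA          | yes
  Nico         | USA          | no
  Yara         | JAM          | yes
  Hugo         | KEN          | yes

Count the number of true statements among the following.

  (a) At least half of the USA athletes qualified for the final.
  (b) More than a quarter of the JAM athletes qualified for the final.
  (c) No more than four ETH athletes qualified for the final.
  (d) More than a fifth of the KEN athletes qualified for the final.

3

(a) USA: |A| = 9, |A ∩ B| = 5; needs |A ∩ B| ≥ |A ∖ B| — true.
(b) JAM: |A| = 6, |A ∩ B| = 2; needs |A ∩ B| / |A| > 1/4 — true.
(c) ETH: |A| = 6, |A ∩ B| = 5; needs |A ∩ B| ≤ 4 — false.
(d) KEN: |A| = 5, |A ∩ B| = 2; needs |A ∩ B| / |A| > 1/5 — true.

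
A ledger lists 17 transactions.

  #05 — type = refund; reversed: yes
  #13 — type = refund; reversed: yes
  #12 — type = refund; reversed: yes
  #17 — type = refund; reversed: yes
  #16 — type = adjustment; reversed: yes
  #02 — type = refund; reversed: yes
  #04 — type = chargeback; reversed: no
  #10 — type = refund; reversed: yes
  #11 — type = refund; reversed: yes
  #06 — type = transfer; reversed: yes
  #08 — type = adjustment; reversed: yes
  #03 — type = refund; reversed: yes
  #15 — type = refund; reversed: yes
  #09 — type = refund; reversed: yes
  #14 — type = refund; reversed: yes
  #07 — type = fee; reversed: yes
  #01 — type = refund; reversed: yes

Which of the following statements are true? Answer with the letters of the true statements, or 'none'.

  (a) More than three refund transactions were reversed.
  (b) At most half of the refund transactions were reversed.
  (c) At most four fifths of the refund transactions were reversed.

(a)

|A| = 12, |A ∩ B| = 12, |A ∖ B| = 0.
(a) |A ∩ B| > 3: holds.
(b) |A ∩ B| ≤ |A ∖ B|: fails.
(c) |A ∩ B| / |A| ≤ 4/5: fails.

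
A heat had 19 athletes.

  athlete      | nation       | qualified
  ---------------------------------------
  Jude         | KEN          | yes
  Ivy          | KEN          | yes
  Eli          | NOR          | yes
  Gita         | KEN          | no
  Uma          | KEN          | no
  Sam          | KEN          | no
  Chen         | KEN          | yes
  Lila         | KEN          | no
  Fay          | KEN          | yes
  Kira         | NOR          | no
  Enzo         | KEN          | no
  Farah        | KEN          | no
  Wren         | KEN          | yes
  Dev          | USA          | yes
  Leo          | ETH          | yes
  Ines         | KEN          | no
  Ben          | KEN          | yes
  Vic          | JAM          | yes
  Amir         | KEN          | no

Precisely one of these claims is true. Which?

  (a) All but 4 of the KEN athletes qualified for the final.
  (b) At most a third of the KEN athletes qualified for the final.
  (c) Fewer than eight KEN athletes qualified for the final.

(c)

|A| = 14, |A ∩ B| = 6, |A ∖ B| = 8.
(a) requires |A ∖ B| = 4: false.
(b) requires |A ∩ B| / |A| ≤ 1/3: false.
(c) requires |A ∩ B| < 8: true.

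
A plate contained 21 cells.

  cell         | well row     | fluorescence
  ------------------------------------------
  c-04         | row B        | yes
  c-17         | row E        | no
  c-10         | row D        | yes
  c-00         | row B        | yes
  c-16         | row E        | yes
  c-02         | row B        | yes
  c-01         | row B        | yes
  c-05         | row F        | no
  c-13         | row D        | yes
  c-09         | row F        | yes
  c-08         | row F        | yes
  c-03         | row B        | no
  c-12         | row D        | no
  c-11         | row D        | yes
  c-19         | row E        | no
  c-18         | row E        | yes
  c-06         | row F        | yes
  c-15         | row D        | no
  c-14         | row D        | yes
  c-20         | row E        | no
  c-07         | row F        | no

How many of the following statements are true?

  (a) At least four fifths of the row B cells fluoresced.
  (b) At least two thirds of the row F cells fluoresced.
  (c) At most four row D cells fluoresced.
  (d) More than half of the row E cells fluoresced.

(a) row B: |A| = 5, |A ∩ B| = 4; needs |A ∩ B| / |A| ≥ 4/5 — true.
(b) row F: |A| = 5, |A ∩ B| = 3; needs |A ∩ B| / |A| ≥ 2/3 — false.
(c) row D: |A| = 6, |A ∩ B| = 4; needs |A ∩ B| ≤ 4 — true.
(d) row E: |A| = 5, |A ∩ B| = 2; needs |A ∩ B| > |A ∖ B| — false.

2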